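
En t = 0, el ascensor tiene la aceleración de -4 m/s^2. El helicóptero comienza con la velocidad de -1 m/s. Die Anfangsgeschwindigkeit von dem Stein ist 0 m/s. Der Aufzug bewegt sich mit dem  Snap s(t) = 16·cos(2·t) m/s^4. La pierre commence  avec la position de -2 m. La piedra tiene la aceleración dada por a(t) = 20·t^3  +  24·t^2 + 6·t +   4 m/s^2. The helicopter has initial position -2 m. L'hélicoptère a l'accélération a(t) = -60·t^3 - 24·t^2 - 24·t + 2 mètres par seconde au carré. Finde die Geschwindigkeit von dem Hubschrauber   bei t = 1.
Um dies zu lösen, müssen wir 1 Integral unserer Gleichung für die Beschleunigung a(t) = -60·t^3 - 24·t^2 - 24·t + 2 finden. Das Integral von der Beschleunigung, mit v(0) = -1, ergibt die Geschwindigkeit: v(t) = -15·t^4 - 8·t^3 - 12·t^2 + 2·t - 1. Wir haben die Geschwindigkeit v(t) = -15·t^4 - 8·t^3 - 12·t^2 + 2·t - 1. Durch Einsetzen von t = 1: v(1) = -34.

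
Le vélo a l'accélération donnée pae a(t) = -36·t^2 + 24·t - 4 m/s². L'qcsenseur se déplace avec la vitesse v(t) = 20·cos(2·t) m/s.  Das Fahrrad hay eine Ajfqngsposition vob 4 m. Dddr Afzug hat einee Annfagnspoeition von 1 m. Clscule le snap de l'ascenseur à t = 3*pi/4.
Pour résoudre ceci, nous devons prendre 3 dérivées de notre équation de la vitesse v(t) = 20·cos(2·t). En prenant d/dt de v(t), nous trouvons a(t) = -40·sin(2·t). En prenant d/dt de a(t), nous trouvons j(t) = -80·cos(2·t). La dérivée du jerk donne le snap: s(t) = 160·sin(2·t). De l'équation du snap s(t) = 160·sin(2·t), nous substituons t = 3*pi/4 pour obtenir s = -160.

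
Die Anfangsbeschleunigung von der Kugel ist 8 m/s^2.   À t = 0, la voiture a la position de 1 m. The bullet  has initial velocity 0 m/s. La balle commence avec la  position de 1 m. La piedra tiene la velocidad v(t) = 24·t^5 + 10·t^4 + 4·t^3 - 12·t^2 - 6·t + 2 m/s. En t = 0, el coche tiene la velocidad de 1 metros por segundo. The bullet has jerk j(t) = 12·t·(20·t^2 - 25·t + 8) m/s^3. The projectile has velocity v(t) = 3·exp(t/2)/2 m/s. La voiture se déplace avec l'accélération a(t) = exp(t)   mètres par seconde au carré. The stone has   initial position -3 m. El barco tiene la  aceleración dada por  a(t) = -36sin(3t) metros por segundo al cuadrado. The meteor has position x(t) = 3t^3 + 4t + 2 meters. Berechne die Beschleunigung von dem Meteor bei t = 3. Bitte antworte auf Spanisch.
Debemos derivar nuestra ecuación de la posición x(t) = 3·t^3 + 4·t + 2 2 veces. La derivada de la posición da la velocidad: v(t) = 9·t^2 + 4. Tomando d/dt de v(t), encontramos a(t) = 18·t. Usando a(t) = 18·t y sustituyendo t = 3, encontramos a = 54.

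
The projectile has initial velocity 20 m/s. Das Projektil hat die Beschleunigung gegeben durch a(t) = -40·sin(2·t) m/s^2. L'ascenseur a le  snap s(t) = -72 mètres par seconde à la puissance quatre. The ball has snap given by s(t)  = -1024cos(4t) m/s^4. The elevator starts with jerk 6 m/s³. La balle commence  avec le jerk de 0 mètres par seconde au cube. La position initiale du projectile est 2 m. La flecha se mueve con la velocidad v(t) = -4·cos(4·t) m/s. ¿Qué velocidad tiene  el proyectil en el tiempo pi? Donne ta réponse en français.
Nous devons trouver l'intégrale de notre équation de l'accélération a(t) = -40·sin(2·t) 1 fois. En prenant ∫a(t)dt et en appliquant v(0) = 20, nous trouvons v(t) = 20·cos(2·t). Nous avons la vitesse v(t) = 20·cos(2·t). En substituant t = pi: v(pi) = 20.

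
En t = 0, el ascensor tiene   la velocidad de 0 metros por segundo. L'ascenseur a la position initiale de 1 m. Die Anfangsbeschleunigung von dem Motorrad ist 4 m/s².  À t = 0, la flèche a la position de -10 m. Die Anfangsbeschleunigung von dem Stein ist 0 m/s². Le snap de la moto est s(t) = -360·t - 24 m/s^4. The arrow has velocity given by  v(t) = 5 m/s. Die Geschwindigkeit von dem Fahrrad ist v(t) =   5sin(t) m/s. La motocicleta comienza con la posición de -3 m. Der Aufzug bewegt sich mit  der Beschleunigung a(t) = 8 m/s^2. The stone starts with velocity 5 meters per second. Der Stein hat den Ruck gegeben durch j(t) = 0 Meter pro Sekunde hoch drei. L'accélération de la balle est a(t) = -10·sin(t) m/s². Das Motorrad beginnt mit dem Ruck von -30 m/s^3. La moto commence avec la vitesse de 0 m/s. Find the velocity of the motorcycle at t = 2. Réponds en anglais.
Starting from snap s(t) = -360·t - 24, we take 3 antiderivatives. The integral of snap, with j(0) = -30, gives jerk: j(t) = -180·t^2 - 24·t - 30. The integral of jerk, with a(0) = 4, gives acceleration: a(t) = -60·t^3 - 12·t^2 - 30·t + 4. Integrating acceleration and using the initial condition v(0) = 0, we get v(t) = t·(-15·t^3 - 4·t^2 - 15·t + 4). From the given velocity equation v(t) = t·(-15·t^3 - 4·t^2 - 15·t + 4), we substitute t = 2 to get v = -324.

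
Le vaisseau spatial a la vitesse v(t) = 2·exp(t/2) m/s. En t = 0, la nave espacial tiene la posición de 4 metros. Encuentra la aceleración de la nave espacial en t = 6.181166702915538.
Partiendo de la velocidad v(t) = 2·exp(t/2), tomamos 1 derivada. La derivada de la velocidad da la aceleración: a(t) = exp(t/2). Tenemos la aceleración a(t) = exp(t/2). Sustituyendo t = 6.181166702915538: a(6.181166702915538) = 21.9899020763533.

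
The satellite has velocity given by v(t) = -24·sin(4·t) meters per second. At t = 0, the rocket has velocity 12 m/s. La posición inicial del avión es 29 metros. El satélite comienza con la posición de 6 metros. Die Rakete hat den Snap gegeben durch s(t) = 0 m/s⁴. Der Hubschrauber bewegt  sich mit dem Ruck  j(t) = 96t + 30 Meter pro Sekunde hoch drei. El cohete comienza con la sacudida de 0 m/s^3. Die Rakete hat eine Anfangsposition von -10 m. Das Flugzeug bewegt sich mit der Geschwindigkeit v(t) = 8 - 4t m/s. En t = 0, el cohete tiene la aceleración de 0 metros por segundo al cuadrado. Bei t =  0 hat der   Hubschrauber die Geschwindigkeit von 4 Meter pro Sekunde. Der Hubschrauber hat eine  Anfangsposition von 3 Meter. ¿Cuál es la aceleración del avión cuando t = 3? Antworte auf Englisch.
Starting from velocity v(t) = 8 - 4·t, we take 1 derivative. The derivative of velocity gives acceleration: a(t) = -4. We have acceleration a(t) = -4. Substituting t = 3: a(3) = -4.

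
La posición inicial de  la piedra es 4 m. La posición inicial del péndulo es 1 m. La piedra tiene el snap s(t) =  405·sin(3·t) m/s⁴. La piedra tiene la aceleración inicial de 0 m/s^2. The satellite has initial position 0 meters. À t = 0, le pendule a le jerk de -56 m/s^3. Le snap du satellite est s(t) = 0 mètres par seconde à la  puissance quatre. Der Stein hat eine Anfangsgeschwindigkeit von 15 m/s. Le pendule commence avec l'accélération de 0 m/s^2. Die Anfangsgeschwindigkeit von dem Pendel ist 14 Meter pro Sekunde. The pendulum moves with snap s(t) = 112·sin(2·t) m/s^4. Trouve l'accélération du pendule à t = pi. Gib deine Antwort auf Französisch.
En partant du snap s(t) = 112·sin(2·t), nous prenons 2 primitives. En intégrant le snap et en utilisant la condition initiale j(0) = -56, nous obtenons j(t) = -56·cos(2·t). La primitive du jerk, avec a(0) = 0, donne l'accélération: a(t) = -28·sin(2·t). Nous avons l'accélération a(t) = -28·sin(2·t). En substituant t = pi: a(pi) = 0.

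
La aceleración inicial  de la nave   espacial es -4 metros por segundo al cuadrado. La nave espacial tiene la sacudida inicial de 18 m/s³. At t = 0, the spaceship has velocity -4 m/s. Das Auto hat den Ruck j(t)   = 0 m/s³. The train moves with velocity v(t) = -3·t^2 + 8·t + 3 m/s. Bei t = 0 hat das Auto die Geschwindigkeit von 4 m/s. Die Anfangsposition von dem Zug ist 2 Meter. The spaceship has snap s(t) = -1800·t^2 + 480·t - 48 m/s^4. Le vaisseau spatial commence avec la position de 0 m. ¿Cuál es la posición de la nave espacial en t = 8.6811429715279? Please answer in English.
We must find the antiderivative of our snap equation s(t) = -1800·t^2 + 480·t - 48 4 times. The antiderivative of snap, with j(0) = 18, gives jerk: j(t) = -600·t^3 + 240·t^2 - 48·t + 18. Finding the integral of j(t) and using a(0) = -4: a(t) = -150·t^4 + 80·t^3 - 24·t^2 + 18·t - 4. The antiderivative of acceleration is velocity. Using v(0) = -4, we get v(t) = -30·t^5 + 20·t^4 - 8·t^3 + 9·t^2 - 4·t - 4. Integrating velocity and using the initial condition x(0) = 0, we get x(t) = -5·t^6 + 4·t^5 - 2·t^4 + 3·t^3 - 2·t^2 - 4·t. We have position x(t) = -5·t^6 + 4·t^5 - 2·t^4 + 3·t^3 - 2·t^2 - 4·t. Substituting t = 8.6811429715279: x(8.6811429715279) = -1952451.74651802.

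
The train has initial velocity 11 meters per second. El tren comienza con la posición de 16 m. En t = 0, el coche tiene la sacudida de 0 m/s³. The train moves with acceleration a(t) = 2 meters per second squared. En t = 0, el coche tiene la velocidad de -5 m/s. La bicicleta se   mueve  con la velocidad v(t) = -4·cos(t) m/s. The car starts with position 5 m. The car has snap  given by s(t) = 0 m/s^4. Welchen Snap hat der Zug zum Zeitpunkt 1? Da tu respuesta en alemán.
Ausgehend von der Beschleunigung a(t) = 2, nehmen wir 2 Ableitungen. Die Ableitung von der Beschleunigung ergibt den Ruck: j(t) = 0. Durch Ableiten von dem Ruck erhalten wir den Snap: s(t) = 0. Aus der Gleichung für den Snap s(t) = 0, setzen wir t = 1 ein und erhalten s = 0.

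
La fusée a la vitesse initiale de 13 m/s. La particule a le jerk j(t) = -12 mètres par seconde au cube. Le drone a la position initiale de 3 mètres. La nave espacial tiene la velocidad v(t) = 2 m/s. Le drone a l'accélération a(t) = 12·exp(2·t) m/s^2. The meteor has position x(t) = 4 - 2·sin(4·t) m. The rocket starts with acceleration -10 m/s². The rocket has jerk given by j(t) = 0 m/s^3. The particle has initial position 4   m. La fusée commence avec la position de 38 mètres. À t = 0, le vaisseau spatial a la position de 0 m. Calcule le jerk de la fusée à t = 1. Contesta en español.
Tenemos la sacudida j(t) = 0. Sustituyendo t = 1: j(1) = 0.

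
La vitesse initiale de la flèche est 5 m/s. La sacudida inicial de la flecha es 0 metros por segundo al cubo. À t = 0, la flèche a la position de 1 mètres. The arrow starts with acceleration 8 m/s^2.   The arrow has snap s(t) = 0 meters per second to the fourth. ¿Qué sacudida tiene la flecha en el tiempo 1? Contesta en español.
Para resolver esto, necesitamos tomar 1 antiderivada de nuestra ecuación del snap s(t) = 0. Tomando ∫s(t)dt y aplicando j(0) = 0, encontramos j(t) = 0. Tenemos la sacudida j(t) = 0. Sustituyendo t = 1: j(1) = 0.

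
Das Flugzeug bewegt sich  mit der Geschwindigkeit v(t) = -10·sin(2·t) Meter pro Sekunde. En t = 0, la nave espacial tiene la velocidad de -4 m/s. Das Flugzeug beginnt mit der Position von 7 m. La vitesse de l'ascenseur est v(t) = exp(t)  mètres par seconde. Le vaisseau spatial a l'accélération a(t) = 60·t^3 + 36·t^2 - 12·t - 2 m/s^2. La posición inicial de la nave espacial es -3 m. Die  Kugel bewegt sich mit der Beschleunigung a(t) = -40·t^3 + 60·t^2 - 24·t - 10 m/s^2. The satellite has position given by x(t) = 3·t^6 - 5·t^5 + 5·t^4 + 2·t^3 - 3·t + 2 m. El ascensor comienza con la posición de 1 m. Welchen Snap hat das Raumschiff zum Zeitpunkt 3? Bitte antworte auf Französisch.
Nous devons dériver notre équation de l'accélération a(t) = 60·t^3 + 36·t^2 - 12·t - 2 2 fois. En dérivant l'accélération, nous obtenons le jerk: j(t) = 180·t^2 + 72·t - 12. En prenant d/dt de j(t), nous trouvons s(t) = 360·t + 72. Nous avons le snap s(t) = 360·t + 72. En substituant t = 3: s(3) = 1152.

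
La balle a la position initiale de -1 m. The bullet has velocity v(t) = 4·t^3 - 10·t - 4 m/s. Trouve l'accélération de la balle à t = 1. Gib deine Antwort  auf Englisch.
We must differentiate our velocity equation v(t) = 4·t^3 - 10·t - 4 1 time. Differentiating velocity, we get acceleration: a(t) = 12·t^2 - 10. Using a(t) = 12·t^2 - 10 and substituting t = 1, we find a = 2.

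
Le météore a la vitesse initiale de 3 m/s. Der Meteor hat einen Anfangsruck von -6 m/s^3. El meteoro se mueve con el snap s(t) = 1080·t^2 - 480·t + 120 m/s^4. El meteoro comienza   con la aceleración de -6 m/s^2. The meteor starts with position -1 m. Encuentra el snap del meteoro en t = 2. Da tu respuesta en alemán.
Mit s(t) = 1080·t^2 - 480·t + 120 und Einsetzen von t = 2, finden wir s = 3480.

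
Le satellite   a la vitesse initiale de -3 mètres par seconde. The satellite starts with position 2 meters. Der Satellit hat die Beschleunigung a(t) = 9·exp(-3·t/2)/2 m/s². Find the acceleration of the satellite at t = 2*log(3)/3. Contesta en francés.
Nous avons l'accélération a(t) = 9·exp(-3·t/2)/2. En substituant t = 2*log(3)/3: a(2*log(3)/3) = 3/2.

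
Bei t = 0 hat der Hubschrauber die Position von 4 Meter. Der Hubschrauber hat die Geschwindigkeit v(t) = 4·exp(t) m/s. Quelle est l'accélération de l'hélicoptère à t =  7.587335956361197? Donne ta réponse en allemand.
Um dies zu lösen, müssen wir 1 Ableitung unserer Gleichung für die Geschwindigkeit v(t) = 4·exp(t) nehmen. Durch Ableiten von der Geschwindigkeit erhalten wir die Beschleunigung: a(t) = 4·exp(t). Wir haben die Beschleunigung a(t) = 4·exp(t). Durch Einsetzen von t = 7.587335956361197: a(7.587335956361197) = 7892.20085662801.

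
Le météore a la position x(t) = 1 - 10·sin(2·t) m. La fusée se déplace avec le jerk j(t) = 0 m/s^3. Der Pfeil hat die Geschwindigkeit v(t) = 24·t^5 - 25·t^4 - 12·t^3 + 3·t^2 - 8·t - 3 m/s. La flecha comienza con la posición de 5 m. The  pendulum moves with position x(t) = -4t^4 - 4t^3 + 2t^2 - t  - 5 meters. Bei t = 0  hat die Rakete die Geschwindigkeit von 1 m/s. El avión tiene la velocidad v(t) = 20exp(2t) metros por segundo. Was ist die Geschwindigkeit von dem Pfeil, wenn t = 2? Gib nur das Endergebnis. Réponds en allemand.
v(2) = 265.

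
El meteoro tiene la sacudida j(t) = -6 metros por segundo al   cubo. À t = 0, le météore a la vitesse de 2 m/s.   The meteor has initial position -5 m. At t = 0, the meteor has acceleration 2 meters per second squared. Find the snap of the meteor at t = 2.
Starting from jerk j(t) = -6, we take 1 derivative. The derivative of jerk gives snap: s(t) = 0. We have snap s(t) = 0. Substituting t = 2: s(2) = 0.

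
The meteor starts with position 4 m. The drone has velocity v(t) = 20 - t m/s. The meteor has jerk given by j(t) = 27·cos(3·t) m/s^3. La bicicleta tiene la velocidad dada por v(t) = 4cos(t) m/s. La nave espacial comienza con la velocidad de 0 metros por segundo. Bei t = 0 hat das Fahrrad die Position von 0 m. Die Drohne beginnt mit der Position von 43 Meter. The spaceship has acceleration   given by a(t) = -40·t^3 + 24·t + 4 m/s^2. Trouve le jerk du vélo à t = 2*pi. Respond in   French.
En partant de la vitesse v(t) = 4·cos(t), nous prenons 2 dérivées. En prenant d/dt de v(t), nous trouvons a(t) = -4·sin(t). La dérivée de l'accélération donne le jerk: j(t) = -4·cos(t). En utilisant j(t) = -4·cos(t) et en substituant t = 2*pi, nous trouvons j = -4.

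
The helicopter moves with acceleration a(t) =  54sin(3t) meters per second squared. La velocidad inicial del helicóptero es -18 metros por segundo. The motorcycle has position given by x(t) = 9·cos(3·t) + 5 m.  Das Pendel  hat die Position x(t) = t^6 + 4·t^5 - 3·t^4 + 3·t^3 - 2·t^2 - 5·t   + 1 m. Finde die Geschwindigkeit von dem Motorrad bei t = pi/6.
Ausgehend von der Position x(t) = 9·cos(3·t) + 5, nehmen wir 1 Ableitung. Die Ableitung von der Position ergibt die Geschwindigkeit: v(t) = -27·sin(3·t). Aus der Gleichung für die Geschwindigkeit v(t) = -27·sin(3·t), setzen wir t = pi/6 ein und erhalten v = -27.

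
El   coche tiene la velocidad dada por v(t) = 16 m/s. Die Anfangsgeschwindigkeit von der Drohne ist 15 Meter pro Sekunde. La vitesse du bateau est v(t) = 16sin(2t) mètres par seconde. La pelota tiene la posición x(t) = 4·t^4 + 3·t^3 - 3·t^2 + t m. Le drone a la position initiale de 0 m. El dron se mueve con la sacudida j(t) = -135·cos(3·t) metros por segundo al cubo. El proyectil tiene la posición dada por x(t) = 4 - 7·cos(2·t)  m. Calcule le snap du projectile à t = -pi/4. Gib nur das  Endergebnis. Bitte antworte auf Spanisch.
s(-pi/4) = 0.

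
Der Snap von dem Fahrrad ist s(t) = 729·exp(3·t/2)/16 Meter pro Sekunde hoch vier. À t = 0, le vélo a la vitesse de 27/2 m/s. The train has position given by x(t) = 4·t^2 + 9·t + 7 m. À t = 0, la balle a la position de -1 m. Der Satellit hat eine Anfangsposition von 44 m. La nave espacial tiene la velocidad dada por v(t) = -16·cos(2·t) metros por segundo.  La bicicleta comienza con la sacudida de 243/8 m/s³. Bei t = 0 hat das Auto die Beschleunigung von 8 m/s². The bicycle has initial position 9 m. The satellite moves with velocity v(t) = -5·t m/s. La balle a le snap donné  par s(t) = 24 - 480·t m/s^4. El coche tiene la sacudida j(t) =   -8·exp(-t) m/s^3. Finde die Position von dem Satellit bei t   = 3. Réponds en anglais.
We must find the integral of our velocity equation v(t) = -5·t 1 time. Integrating velocity and using the initial condition x(0) = 44, we get x(t) = 44 - 5·t^2/2. We have position x(t) = 44 - 5·t^2/2. Substituting t = 3: x(3) = 43/2.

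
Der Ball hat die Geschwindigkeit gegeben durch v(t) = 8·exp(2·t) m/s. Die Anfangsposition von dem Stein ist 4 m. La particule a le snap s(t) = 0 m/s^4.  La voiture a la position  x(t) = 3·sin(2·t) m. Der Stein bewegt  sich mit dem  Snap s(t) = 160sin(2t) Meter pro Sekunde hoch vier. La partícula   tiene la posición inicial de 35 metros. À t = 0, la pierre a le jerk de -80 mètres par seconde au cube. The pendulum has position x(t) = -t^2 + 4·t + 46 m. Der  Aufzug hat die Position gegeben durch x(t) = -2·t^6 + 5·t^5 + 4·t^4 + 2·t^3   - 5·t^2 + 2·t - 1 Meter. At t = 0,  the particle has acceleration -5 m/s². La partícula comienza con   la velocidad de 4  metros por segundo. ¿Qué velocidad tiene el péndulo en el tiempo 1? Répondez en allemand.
Um dies zu lösen, müssen wir 1 Ableitung unserer Gleichung für die Position x(t) = -t^2 + 4·t + 46 nehmen. Die Ableitung von der Position ergibt die Geschwindigkeit: v(t) = 4 - 2·t. Wir haben die Geschwindigkeit v(t) = 4 - 2·t. Durch Einsetzen von t = 1: v(1) = 2.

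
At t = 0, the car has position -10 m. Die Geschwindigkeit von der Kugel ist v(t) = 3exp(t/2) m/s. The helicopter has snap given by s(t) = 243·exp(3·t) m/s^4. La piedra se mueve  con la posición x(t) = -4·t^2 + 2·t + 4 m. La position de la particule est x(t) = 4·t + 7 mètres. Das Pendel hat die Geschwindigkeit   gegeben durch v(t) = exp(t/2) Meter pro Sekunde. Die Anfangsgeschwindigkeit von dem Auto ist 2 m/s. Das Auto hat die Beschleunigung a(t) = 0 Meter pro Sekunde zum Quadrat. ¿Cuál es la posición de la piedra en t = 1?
Tenemos la posición x(t) = -4·t^2 + 2·t + 4. Sustituyendo t = 1: x(1) = 2.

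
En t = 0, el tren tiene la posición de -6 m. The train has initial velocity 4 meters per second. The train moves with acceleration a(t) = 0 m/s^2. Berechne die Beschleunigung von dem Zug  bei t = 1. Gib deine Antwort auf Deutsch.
Mit a(t) = 0 und Einsetzen von t = 1, finden wir a = 0.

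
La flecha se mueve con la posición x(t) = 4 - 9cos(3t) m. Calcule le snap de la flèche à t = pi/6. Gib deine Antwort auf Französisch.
En partant de la position x(t) = 4 - 9·cos(3·t), nous prenons 4 dérivées. En prenant d/dt de x(t), nous trouvons v(t) = 27·sin(3·t). En prenant d/dt de v(t), nous trouvons a(t) = 81·cos(3·t). En dérivant l'accélération, nous obtenons le jerk: j(t) = -243·sin(3·t). En prenant d/dt de j(t), nous trouvons s(t) = -729·cos(3·t). En utilisant s(t) = -729·cos(3·t) et en substituant t = pi/6, nous trouvons s = 0.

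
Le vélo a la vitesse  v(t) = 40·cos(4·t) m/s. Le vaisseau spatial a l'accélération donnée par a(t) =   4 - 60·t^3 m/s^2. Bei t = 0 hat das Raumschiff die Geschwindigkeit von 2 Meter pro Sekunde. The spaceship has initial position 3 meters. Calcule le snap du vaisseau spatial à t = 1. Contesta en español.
Para resolver esto, necesitamos tomar 2 derivadas de nuestra ecuación de la aceleración a(t) = 4 - 60·t^3. Tomando d/dt de a(t), encontramos j(t) = -180·t^2. Derivando la sacudida, obtenemos el snap: s(t) = -360·t. De la ecuación del snap s(t) = -360·t, sustituimos t = 1 para obtener s = -360.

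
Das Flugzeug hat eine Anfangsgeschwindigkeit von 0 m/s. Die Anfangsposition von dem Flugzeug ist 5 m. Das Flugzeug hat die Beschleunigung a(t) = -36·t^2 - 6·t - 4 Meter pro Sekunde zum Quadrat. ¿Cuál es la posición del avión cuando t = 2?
Necesitamos integrar nuestra ecuación de la aceleración a(t) = -36·t^2 - 6·t - 4 2 veces. Tomando ∫a(t)dt y aplicando v(0) = 0, encontramos v(t) = t·(-12·t^2 - 3·t - 4). Tomando ∫v(t)dt y aplicando x(0) = 5, encontramos x(t) = -3·t^4 - t^3 - 2·t^2 + 5. Tenemos la posición x(t) = -3·t^4 - t^3 - 2·t^2 + 5. Sustituyendo t = 2: x(2) = -59.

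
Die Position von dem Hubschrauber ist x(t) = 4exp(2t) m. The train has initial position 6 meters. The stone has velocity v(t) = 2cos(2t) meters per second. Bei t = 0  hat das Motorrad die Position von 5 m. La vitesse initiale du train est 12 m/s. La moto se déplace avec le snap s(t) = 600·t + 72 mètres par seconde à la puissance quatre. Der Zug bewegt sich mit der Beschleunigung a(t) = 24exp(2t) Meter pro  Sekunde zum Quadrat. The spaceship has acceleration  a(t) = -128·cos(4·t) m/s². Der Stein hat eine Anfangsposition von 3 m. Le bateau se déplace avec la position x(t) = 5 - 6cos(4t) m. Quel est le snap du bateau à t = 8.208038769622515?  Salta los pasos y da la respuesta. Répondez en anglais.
The answer is -236.471885864571.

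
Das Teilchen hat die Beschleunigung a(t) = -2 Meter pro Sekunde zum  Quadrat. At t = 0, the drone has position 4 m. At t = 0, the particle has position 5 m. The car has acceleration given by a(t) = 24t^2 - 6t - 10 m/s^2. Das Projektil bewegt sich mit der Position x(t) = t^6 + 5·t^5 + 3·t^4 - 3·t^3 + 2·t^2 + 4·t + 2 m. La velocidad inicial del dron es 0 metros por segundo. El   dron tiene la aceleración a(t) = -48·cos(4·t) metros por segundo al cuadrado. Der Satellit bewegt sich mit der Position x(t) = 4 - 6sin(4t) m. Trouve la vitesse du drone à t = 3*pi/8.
Nous devons intégrer notre équation de l'accélération a(t) = -48·cos(4·t) 1 fois. L'intégrale de l'accélération, avec v(0) = 0, donne la vitesse: v(t) = -12·sin(4·t). En utilisant v(t) = -12·sin(4·t) et en substituant t = 3*pi/8, nous trouvons v = 12.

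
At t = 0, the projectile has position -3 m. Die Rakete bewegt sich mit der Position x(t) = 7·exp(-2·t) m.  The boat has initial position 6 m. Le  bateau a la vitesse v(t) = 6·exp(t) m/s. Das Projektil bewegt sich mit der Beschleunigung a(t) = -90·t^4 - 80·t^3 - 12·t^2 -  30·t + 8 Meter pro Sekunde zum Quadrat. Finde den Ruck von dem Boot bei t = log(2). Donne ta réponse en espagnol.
Partiendo de la velocidad v(t) = 6·exp(t), tomamos 2 derivadas. Tomando d/dt de v(t), encontramos a(t) = 6·exp(t). Tomando d/dt de a(t), encontramos j(t) = 6·exp(t). De la ecuación de la sacudida j(t) = 6·exp(t), sustituimos t = log(2) para obtener j = 12.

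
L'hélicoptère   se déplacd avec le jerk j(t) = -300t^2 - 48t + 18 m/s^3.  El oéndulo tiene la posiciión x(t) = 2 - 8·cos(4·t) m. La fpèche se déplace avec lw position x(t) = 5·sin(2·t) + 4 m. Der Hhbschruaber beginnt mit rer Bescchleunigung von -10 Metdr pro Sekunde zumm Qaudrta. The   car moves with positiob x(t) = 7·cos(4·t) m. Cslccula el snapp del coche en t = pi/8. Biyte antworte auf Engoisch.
To solve this, we need to take 4 derivatives of our position equation x(t) = 7·cos(4·t). Taking d/dt of x(t), we find v(t) = -28·sin(4·t). Taking d/dt of v(t), we find a(t) = -112·cos(4·t). Differentiating acceleration, we get jerk: j(t) = 448·sin(4·t). Taking d/dt of j(t), we find s(t) = 1792·cos(4·t). We have snap s(t) = 1792·cos(4·t). Substituting t = pi/8: s(pi/8) = 0.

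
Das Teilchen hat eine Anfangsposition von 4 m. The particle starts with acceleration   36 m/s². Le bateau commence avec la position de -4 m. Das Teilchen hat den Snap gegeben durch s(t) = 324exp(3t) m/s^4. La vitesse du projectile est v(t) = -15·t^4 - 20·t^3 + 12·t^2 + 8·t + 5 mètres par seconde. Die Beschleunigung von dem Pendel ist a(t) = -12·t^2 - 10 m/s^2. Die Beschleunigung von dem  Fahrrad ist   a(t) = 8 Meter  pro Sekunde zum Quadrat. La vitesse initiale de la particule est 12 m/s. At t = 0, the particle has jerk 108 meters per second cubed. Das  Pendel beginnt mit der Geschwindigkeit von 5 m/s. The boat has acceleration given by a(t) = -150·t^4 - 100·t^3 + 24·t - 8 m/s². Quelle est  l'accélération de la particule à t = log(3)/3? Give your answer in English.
To find the answer, we compute 2 integrals of s(t) = 324·exp(3·t). The integral of snap is jerk. Using j(0) = 108, we get j(t) = 108·exp(3·t). The antiderivative of jerk, with a(0) = 36, gives acceleration: a(t) = 36·exp(3·t). We have acceleration a(t) = 36·exp(3·t). Substituting t = log(3)/3: a(log(3)/3) = 108.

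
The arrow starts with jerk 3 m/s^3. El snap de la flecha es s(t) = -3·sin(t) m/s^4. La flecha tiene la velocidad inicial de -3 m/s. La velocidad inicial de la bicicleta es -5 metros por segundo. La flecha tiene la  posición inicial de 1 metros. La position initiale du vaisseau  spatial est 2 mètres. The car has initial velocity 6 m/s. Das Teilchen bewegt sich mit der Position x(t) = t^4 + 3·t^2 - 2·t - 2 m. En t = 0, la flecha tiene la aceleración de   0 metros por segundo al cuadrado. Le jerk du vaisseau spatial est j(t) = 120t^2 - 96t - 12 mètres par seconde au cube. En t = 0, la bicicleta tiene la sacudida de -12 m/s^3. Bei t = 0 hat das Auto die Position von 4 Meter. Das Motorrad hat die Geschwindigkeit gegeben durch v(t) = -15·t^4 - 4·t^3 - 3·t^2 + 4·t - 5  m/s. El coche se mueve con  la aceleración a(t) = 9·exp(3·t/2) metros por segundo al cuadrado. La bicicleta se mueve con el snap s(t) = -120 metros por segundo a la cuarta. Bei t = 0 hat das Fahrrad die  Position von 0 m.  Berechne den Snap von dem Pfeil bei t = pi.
Wir haben den Snap s(t) = -3·sin(t). Durch Einsetzen von t = pi: s(pi) = 0.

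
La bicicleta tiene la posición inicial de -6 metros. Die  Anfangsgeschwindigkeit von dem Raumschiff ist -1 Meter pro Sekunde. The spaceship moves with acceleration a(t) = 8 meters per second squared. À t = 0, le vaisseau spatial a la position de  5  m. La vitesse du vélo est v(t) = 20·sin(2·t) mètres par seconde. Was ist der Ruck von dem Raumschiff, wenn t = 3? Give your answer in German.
Um dies zu lösen, müssen wir 1 Ableitung unserer Gleichung für die Beschleunigung a(t) = 8 nehmen. Durch Ableiten von der Beschleunigung erhalten wir den Ruck: j(t) = 0. Wir haben den Ruck j(t) = 0. Durch Einsetzen von t = 3: j(3) = 0.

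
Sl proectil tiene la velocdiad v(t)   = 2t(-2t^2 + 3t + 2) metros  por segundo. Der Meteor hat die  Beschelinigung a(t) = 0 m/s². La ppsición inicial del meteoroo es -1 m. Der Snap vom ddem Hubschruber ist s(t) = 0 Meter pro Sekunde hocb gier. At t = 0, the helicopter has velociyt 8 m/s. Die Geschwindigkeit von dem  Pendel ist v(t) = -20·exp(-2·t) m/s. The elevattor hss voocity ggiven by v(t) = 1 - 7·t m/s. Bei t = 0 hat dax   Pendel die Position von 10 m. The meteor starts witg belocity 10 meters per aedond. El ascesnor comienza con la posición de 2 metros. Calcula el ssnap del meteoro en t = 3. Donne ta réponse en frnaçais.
En partant de l'accélération a(t) = 0, nous prenons 2 dérivées. En prenant d/dt de a(t), nous trouvons j(t) = 0. En prenant d/dt de j(t), nous trouvons s(t) = 0. Nous avons le snap s(t) = 0. En substituant t = 3: s(3) = 0.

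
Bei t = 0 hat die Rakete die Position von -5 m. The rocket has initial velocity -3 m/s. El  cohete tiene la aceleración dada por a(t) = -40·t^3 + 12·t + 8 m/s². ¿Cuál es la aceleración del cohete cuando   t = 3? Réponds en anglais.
We have acceleration a(t) = -40·t^3 + 12·t + 8. Substituting t = 3: a(3) = -1036.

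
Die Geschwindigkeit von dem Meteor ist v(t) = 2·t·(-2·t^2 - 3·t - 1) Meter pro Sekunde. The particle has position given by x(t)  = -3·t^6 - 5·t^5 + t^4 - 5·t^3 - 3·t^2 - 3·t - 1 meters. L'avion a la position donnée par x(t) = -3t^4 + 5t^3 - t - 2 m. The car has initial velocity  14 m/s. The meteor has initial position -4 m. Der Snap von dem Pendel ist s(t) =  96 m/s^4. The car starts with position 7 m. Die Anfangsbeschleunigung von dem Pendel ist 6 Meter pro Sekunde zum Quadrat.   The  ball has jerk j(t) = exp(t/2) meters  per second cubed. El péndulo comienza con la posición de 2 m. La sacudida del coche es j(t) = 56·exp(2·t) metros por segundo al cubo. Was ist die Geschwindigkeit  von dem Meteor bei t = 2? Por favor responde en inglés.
We have velocity v(t) = 2·t·(-2·t^2 - 3·t - 1). Substituting t = 2: v(2) = -60.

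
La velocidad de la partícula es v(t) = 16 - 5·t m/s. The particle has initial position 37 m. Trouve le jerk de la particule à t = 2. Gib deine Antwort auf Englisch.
We must differentiate our velocity equation v(t) = 16 - 5·t 2 times. Differentiating velocity, we get acceleration: a(t) = -5. The derivative of acceleration gives jerk: j(t) = 0. From the given jerk equation j(t) = 0, we substitute t = 2 to get j = 0.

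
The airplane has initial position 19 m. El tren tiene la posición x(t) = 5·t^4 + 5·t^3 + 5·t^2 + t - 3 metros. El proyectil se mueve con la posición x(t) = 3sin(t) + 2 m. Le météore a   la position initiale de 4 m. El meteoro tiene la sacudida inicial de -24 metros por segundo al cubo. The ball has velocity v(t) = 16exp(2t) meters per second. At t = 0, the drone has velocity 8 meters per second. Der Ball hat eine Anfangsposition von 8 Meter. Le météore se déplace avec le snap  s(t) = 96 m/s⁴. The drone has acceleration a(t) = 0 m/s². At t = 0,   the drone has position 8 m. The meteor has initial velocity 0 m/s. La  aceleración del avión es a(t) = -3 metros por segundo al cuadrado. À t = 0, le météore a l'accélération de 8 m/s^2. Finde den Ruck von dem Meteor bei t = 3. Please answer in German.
Um dies zu lösen, müssen wir 1 Stammfunktion unserer Gleichung für den Snap s(t) = 96 finden. Die Stammfunktion von dem Snap ist der Ruck. Mit j(0) = -24 erhalten wir j(t) = 96·t - 24. Aus der Gleichung für den Ruck j(t) = 96·t - 24, setzen wir t = 3 ein und erhalten j = 264.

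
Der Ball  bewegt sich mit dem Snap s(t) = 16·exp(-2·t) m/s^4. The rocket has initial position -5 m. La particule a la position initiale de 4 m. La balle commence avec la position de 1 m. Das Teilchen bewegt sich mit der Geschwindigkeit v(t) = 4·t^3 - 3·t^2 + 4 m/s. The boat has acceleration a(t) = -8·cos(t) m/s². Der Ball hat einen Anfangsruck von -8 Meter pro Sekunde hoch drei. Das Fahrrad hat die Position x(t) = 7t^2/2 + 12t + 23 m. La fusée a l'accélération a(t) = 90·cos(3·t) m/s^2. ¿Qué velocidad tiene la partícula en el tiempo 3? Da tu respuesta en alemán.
Wir haben die Geschwindigkeit v(t) = 4·t^3 - 3·t^2 + 4. Durch Einsetzen von t = 3: v(3) = 85.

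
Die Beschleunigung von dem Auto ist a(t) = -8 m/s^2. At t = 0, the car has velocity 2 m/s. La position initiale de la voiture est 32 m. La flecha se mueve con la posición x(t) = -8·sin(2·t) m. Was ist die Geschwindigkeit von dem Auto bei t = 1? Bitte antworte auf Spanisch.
Necesitamos integrar nuestra ecuación de la aceleración a(t) = -8 1 vez. Integrando la aceleración y usando la condición inicial v(0) = 2, obtenemos v(t) = 2 - 8·t. De la ecuación de la velocidad v(t) = 2 - 8·t, sustituimos t = 1 para obtener v = -6.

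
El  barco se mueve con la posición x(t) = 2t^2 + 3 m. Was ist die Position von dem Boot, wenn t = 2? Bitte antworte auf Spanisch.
Usando x(t) = 2·t^2 + 3 y sustituyendo t = 2, encontramos x = 11.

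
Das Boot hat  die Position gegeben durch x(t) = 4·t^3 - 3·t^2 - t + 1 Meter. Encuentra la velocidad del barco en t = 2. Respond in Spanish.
Debemos derivar nuestra ecuación de la posición x(t) = 4·t^3 - 3·t^2 - t + 1 1 vez. Tomando d/dt de x(t), encontramos v(t) = 12·t^2 - 6·t - 1. De la ecuación de la velocidad v(t) = 12·t^2 - 6·t - 1, sustituimos t = 2 para obtener v = 35.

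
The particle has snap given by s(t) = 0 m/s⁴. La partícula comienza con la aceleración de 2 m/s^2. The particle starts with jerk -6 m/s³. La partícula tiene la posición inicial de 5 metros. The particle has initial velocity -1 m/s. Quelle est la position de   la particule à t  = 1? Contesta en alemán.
Ausgehend von dem Snap s(t) = 0, nehmen wir 4 Integrale. Das Integral von dem Snap ist der Ruck. Mit j(0) = -6 erhalten wir j(t) = -6. Das Integral von dem Ruck, mit a(0) = 2, ergibt die Beschleunigung: a(t) = 2 - 6·t. Durch Integration von der Beschleunigung und Verwendung der Anfangsbedingung v(0) = -1, erhalten wir v(t) = -3·t^2 + 2·t - 1. Durch Integration von der Geschwindigkeit und Verwendung der Anfangsbedingung x(0) = 5, erhalten wir x(t) = -t^3 + t^2 - t + 5. Wir haben die Position x(t) = -t^3 + t^2 - t + 5. Durch Einsetzen von t = 1: x(1) = 4.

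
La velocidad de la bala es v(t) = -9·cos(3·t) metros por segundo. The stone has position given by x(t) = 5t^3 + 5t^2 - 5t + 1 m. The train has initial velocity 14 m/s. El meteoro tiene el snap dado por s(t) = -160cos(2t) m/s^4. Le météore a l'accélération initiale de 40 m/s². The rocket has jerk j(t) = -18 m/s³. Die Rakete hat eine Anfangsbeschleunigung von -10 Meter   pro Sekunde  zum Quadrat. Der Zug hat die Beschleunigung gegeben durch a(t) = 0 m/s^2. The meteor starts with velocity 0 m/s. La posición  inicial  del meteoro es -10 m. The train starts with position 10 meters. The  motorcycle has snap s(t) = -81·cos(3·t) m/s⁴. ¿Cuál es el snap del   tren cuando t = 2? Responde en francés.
Pour résoudre ceci, nous devons prendre 2 dérivées de notre équation de l'accélération a(t) = 0. La dérivée de l'accélération donne le jerk: j(t) = 0. La dérivée du jerk donne le snap: s(t) = 0. De l'équation du snap s(t) = 0, nous substituons t = 2 pour obtenir s = 0.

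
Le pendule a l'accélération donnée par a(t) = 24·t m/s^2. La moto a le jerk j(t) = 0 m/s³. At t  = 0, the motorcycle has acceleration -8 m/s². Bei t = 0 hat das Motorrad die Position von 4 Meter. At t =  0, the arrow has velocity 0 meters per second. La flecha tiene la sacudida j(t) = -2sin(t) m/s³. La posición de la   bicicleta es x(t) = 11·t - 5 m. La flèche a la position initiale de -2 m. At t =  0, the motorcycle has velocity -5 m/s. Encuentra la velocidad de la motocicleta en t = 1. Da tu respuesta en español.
Para resolver esto, necesitamos tomar 2 integrales de nuestra ecuación de la sacudida j(t) = 0. Tomando ∫j(t)dt y aplicando a(0) = -8, encontramos a(t) = -8. La integral de la aceleración es la velocidad. Usando v(0) = -5, obtenemos v(t) = -8·t - 5. De la ecuación de la velocidad v(t) = -8·t - 5, sustituimos t = 1 para obtener v = -13.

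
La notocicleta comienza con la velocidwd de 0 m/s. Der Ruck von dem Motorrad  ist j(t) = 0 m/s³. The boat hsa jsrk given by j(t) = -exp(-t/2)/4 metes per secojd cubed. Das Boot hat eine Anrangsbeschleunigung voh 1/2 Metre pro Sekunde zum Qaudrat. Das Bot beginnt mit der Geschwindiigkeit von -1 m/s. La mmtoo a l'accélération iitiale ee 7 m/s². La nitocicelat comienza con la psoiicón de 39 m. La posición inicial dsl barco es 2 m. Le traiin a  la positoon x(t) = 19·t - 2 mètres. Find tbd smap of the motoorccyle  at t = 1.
To solve this, we need to take 1 derivative of our jerk equation j(t) = 0. Taking d/dt of j(t), we find s(t) = 0. Using s(t) = 0 and substituting t = 1, we find s = 0.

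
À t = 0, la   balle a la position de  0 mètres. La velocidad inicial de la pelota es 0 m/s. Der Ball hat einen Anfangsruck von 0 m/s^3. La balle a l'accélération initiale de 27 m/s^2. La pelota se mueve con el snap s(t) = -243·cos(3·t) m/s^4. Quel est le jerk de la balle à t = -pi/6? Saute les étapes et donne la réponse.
j(-pi/6) = 81.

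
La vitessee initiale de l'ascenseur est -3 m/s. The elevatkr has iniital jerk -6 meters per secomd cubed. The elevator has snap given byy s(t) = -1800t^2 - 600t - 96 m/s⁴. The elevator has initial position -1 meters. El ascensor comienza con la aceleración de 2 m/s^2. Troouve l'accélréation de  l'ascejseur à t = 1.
En partant du snap s(t) = -1800·t^2 - 600·t - 96, nous prenons 2 intégrales. La primitive du snap, avec j(0) = -6, donne le jerk: j(t) = -600·t^3 - 300·t^2 - 96·t - 6. En intégrant le jerk et en utilisant la condition initiale a(0) = 2, nous obtenons a(t) = -150·t^4 - 100·t^3 - 48·t^2 - 6·t + 2. Nous avons l'accélération a(t) = -150·t^4 - 100·t^3 - 48·t^2 - 6·t + 2. En substituant t = 1: a(1) = -302.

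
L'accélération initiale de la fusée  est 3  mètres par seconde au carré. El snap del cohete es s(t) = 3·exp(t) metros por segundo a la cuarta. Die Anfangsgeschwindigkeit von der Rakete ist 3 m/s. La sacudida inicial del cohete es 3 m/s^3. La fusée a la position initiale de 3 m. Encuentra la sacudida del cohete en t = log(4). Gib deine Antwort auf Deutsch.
Ausgehend von dem Snap s(t) = 3·exp(t), nehmen wir 1 Integral. Mit ∫s(t)dt und Anwendung von j(0) = 3, finden wir j(t) = 3·exp(t). Mit j(t) = 3·exp(t) und Einsetzen von t = log(4), finden wir j = 12.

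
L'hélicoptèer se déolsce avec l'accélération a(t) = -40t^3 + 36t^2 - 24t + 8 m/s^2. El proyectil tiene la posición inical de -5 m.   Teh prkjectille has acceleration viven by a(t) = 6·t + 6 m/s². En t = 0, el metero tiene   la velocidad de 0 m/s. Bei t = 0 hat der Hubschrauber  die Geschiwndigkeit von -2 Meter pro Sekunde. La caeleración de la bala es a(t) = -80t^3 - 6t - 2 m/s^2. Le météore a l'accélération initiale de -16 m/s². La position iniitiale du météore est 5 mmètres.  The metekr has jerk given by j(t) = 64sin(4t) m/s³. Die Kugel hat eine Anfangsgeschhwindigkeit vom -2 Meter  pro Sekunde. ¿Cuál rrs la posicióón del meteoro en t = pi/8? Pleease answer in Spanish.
Debemos encontrar la integral de nuestra ecuación de la sacudida j(t) = 64·sin(4·t) 3 veces. La antiderivada de la sacudida, con a(0) = -16, da la aceleración: a(t) = -16·cos(4·t). La integral de la aceleración, con v(0) = 0, da la velocidad: v(t) = -4·sin(4·t). Integrando la velocidad y usando la condición inicial x(0) = 5, obtenemos x(t) = cos(4·t) + 4. Tenemos la posición x(t) = cos(4·t) + 4. Sustituyendo t = pi/8: x(pi/8) = 4.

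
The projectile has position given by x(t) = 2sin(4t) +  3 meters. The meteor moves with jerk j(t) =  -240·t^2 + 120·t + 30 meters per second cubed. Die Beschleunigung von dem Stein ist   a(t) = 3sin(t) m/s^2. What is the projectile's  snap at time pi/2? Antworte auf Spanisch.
Partiendo de la posición x(t) = 2·sin(4·t) + 3, tomamos 4 derivadas. La derivada de la posición da la velocidad: v(t) = 8·cos(4·t). Derivando la velocidad, obtenemos la aceleración: a(t) = -32·sin(4·t). Derivando la aceleración, obtenemos la sacudida: j(t) = -128·cos(4·t). La derivada de la sacudida da el snap: s(t) = 512·sin(4·t). De la ecuación del snap s(t) = 512·sin(4·t), sustituimos t = pi/2 para obtener s = 0.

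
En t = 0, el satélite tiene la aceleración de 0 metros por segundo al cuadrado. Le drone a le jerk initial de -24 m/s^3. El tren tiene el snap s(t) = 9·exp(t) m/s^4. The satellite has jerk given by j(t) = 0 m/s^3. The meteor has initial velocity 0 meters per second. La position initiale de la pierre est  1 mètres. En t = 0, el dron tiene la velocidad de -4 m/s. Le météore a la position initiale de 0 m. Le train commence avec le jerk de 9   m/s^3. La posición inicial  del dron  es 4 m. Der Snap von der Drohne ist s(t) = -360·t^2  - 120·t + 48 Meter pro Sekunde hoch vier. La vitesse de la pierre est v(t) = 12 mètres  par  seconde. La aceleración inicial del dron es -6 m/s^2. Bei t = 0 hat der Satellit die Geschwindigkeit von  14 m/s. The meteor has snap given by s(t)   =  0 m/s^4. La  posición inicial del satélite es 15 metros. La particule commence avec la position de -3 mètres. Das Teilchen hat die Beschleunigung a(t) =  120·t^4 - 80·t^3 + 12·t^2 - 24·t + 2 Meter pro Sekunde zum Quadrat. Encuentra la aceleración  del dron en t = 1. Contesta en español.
Partiendo del snap s(t) = -360·t^2 - 120·t + 48, tomamos 2 integrales. Integrando el snap y usando la condición inicial j(0) = -24, obtenemos j(t) = -120·t^3 - 60·t^2 + 48·t - 24. Integrando la sacudida y usando la condición inicial a(0) = -6, obtenemos a(t) = -30·t^4 - 20·t^3 + 24·t^2 - 24·t - 6. De la ecuación de la aceleración a(t) = -30·t^4 - 20·t^3 + 24·t^2 - 24·t - 6, sustituimos t = 1 para obtener a = -56.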